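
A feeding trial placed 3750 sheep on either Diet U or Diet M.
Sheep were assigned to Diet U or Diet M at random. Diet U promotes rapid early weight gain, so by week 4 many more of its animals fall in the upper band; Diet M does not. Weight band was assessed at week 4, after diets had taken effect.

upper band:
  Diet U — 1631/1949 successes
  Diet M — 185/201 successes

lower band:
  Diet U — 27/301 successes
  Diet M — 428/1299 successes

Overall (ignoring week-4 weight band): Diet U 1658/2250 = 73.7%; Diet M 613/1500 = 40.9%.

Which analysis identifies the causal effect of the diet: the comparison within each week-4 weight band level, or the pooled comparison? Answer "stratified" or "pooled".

Week-4 weight band is recorded after the diet and is itself shifted by it — it sits on the causal path from diet to outcome. Conditioning on a mediator would strip out part of the effect we want; the pooled comparison gives the total causal effect.
Pooled: Diet U 73.7% vs Diet M 40.9%; Diet U is higher overall.

pooled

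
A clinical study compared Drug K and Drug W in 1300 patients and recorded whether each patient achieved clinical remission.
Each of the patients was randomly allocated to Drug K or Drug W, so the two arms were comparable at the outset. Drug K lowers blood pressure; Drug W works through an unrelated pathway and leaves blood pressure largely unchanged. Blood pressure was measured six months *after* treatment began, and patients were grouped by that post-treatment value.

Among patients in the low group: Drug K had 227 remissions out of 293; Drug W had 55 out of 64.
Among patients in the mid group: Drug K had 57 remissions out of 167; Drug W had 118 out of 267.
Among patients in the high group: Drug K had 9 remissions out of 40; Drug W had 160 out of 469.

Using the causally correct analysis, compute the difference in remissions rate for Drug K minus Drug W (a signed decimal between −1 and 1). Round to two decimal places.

+0.17

Blood pressure here is a post-treatment variable shaped by the drug; conditioning on it would introduce bias rather than remove it. The overall comparison is the causal one.
The causal difference is the pooled difference: 0.586 − 0.416 = +0.170.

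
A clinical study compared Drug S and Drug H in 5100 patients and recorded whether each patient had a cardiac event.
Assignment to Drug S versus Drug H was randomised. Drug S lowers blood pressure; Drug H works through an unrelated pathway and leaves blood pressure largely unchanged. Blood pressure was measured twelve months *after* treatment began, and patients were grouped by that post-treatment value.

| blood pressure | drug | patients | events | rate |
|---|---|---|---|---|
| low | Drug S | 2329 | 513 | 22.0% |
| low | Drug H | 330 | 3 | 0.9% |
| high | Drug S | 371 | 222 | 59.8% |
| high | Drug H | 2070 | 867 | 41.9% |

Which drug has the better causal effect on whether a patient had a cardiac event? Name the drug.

Drug S

Blood pressure is recorded after the drug and is itself shifted by it — it sits on the causal path from drug to outcome. Conditioning on a mediator would strip out part of the effect we want; the pooled comparison gives the total causal effect.
Pooled: Drug S 27.2% vs Drug H 36.2%; Drug S is lower overall.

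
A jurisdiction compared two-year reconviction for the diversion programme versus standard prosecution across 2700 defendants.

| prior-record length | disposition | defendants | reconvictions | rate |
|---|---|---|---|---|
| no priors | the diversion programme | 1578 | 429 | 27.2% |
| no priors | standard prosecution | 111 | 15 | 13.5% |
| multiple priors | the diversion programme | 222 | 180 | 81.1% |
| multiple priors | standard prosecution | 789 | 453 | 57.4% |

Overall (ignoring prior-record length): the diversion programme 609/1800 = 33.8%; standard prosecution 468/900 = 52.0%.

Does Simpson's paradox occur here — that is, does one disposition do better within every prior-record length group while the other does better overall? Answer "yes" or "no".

yes

Within each prior-record length level (no priors 27.2% vs 13.5%; multiple priors 81.1% vs 57.4%), standard prosecution has the lower rate every time. Pooled: 33.8% vs 52.0% — the diversion programme has the lower rate overall. The two comparisons disagree.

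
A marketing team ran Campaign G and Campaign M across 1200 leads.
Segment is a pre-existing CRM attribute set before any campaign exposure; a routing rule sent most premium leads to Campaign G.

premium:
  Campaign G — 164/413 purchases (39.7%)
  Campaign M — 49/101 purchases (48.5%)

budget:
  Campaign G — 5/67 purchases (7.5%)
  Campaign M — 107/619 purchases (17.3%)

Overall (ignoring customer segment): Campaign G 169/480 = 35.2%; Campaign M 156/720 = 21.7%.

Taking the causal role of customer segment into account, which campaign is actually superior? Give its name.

Nothing the campaign does changes customer segment; the imbalance is an allocation artefact. With customer segment also predicting the outcome, the pooled figure is confounded, and the within-stratum comparison is the causal one.
Within each level — premium: 39.7% vs 48.5%; budget: 7.5% vs 17.3% — Campaign M is higher every time.

Campaign M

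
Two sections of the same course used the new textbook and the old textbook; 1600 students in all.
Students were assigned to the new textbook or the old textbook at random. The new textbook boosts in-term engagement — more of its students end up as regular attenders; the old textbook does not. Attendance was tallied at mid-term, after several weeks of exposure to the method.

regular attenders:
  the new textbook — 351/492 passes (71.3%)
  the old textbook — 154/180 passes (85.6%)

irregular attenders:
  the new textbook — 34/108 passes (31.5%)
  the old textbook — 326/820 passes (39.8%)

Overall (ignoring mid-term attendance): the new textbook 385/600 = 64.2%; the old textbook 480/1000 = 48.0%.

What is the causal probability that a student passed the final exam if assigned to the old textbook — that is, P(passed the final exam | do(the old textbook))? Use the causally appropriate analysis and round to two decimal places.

Within every mid-term attendance level the old textbook has the higher rate, yet pooled the new textbook does — Simpson's reversal.
Mid-term attendance lies on the pathway teaching method → mid-term attendance → outcome, so adjusting for it blocks the indirect effect. For the total causal effect of teaching method, use the unadjusted pooled rates.
So P(outcome | do(the old textbook)) is just the pooled rate for the old textbook: 480/1000 = 0.480.

0.48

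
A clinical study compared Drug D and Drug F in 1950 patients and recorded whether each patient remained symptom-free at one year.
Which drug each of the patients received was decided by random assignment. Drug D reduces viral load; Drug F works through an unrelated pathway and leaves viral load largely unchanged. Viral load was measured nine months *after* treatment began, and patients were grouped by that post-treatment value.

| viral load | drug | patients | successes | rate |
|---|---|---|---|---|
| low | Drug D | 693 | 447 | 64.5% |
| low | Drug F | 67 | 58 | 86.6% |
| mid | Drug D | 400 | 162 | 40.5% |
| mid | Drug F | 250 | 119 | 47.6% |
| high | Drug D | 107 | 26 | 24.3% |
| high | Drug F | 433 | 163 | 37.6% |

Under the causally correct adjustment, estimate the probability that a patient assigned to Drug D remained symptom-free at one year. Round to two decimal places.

Within every viral load level Drug F has the higher rate, yet pooled Drug D does — Simpson's reversal.
Viral load is downstream of the drug. One should not condition on a consequence of treatment, so the overall rates are the right comparison.
So P(outcome | do(Drug D)) is just the pooled rate for Drug D: 635/1200 = 0.529.

0.53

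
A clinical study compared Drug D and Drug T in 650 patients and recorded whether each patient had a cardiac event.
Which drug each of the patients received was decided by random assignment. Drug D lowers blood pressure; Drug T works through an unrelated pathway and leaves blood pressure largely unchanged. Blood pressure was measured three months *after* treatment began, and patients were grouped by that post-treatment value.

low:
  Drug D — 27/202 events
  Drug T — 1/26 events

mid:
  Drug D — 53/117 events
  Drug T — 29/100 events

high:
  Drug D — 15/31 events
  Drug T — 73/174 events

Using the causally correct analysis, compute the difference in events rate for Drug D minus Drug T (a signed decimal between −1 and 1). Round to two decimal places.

-0.07

Stratifying would compare drugs among patients the drugs themselves sorted into blood pressure groups — a form of selection on an intermediate. The unconditioned pooled rates give the total causal effect.
The causal difference is the pooled difference: 0.271 − 0.343 = -0.072.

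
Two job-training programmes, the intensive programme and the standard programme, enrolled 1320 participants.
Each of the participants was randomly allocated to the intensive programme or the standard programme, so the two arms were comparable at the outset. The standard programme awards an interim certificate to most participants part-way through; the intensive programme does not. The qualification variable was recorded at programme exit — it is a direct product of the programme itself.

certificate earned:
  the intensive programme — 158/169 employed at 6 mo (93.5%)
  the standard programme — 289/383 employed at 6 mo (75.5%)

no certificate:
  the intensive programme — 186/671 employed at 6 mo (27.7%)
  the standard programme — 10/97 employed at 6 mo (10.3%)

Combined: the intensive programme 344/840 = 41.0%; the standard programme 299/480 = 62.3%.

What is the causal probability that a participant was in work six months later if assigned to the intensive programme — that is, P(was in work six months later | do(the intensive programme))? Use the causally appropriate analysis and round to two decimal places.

0.41

The distribution of qualification attained during the programme is itself part of what the programme does — it is an intermediate outcome. Holding it fixed would remove that part of the effect; the total effect is the pooled difference.
So P(outcome | do(the intensive programme)) is just the pooled rate for the intensive programme: 344/840 = 0.410.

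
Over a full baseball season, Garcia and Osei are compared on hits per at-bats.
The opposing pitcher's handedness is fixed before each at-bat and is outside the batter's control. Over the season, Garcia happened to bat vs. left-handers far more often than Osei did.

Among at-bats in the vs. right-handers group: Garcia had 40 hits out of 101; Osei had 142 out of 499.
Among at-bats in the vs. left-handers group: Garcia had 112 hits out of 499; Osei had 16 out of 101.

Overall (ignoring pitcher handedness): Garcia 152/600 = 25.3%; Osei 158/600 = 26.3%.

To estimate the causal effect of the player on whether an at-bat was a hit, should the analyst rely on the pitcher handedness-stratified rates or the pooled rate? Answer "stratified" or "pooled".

The imbalance in pitcher handedness arose from how at-bats were allocated, not from anything the player did; and pitcher handedness independently affects the outcome. The pooled gap is confounded — condition on pitcher handedness.
Within each level — vs. right-handers: 39.6% vs 28.5%; vs. left-handers: 22.4% vs 15.8% — Garcia is higher every time.

stratified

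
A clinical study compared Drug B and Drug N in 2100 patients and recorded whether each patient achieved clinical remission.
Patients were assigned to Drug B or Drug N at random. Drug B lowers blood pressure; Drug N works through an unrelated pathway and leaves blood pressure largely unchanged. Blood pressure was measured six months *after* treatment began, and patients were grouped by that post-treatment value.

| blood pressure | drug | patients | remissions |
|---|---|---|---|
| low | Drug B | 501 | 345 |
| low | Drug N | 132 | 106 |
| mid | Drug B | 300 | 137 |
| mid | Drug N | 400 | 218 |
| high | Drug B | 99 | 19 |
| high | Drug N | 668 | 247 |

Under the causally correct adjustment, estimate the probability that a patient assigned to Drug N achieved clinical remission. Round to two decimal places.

0.48

Within every blood pressure level Drug N has the higher rate, yet pooled Drug B does — Simpson's reversal.
The distribution of blood pressure is itself part of what the drug does — it is an intermediate outcome. Holding it fixed would remove that part of the effect; the total effect is the pooled difference.
So P(outcome | do(Drug N)) is just the pooled rate for Drug N: 571/1200 = 0.476.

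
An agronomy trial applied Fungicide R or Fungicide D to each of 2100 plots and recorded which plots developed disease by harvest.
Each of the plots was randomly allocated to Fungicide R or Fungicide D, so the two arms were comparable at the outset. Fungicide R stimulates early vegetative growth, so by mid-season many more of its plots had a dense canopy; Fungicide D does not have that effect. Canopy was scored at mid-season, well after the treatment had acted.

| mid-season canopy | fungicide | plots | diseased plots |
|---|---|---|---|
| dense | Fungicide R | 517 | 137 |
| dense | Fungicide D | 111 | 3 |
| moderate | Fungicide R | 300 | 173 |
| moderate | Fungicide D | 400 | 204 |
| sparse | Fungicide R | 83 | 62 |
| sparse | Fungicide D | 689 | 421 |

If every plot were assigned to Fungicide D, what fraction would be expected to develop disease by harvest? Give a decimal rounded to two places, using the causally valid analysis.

Stratifying would compare fungicides among plots the fungicides themselves sorted into mid-season canopy groups — a form of selection on an intermediate. The unconditioned pooled rates give the total causal effect.
So P(outcome | do(Fungicide D)) is just the pooled rate for Fungicide D: 628/1200 = 0.523.

0.52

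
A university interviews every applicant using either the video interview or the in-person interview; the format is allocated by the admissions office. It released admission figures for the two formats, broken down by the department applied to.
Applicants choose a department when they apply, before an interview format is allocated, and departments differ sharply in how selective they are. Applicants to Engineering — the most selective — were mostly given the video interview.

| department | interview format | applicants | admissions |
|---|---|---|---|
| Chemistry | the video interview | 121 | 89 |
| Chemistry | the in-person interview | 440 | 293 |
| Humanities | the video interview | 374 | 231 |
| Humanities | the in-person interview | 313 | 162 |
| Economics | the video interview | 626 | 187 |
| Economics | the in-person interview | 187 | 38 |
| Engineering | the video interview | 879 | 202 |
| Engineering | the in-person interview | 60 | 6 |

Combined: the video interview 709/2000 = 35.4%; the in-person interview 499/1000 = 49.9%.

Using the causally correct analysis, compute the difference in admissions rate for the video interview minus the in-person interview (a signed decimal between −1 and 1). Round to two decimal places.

The department-specific comparison favours the video interview throughout, but the pooled figures favour the in-person interview. The question is whether to condition on department.
Since department is a pre-existing factor (not a product of the interview format) and it affects the outcome on its own, it is a confounder. The stratified rates, not the pooled rate, identify the causal effect.
Adjusting over the population distribution of department: 0.187·(0.736−0.666) + 0.229·(0.618−0.518) + 0.271·(0.299−0.203) + 0.313·(0.230−0.100) = +0.102.

+0.10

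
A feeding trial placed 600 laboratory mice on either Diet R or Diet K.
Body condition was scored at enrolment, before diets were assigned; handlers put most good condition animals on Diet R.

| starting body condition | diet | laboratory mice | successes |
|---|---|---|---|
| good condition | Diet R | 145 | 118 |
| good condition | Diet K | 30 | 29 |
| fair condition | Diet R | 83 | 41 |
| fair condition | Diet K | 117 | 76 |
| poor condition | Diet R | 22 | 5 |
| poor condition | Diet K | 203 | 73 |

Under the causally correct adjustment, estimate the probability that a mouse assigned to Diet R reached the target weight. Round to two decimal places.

0.49

Nothing the diet does changes starting body condition; the imbalance is an allocation artefact. With starting body condition also predicting the outcome, the pooled figure is confounded, and the within-stratum comparison is the causal one.
Standardising Diet R to the population starting body condition mix: 0.292·118/145 + 0.333·41/83 + 0.375·5/22 = 0.487.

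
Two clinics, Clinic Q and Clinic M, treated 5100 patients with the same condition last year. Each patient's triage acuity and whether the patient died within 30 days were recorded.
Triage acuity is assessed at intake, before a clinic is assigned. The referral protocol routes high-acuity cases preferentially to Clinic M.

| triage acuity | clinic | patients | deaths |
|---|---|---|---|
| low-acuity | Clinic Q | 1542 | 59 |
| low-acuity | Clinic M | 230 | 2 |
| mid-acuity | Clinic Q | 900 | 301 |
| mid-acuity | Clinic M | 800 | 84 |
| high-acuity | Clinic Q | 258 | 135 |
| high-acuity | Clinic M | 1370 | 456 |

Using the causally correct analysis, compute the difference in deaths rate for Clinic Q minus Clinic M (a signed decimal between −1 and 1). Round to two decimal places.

+0.15

The stratified and pooled comparisons disagree (Clinic M wins within each triage acuity; Clinic Q wins overall), so the answer turns on the causal role of triage acuity.
Triage acuity differs across clinics for reasons unrelated to any effect of the clinic itself, and it separately predicts the outcome — a classic confounder. We must compare within triage acuity levels.
Adjusting over the population distribution of triage acuity: 0.347·(0.038−0.009) + 0.333·(0.334−0.105) + 0.319·(0.523−0.333) = +0.148.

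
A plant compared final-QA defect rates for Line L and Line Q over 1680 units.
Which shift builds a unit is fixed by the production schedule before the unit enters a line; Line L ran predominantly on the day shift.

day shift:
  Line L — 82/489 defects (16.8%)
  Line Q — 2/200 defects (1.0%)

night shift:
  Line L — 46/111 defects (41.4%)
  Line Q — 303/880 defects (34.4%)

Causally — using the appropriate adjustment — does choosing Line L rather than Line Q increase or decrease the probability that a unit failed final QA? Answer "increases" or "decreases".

increases

Shift satisfies the back-door criterion: it is not a descendant of the line, and it blocks the spurious path from line to outcome. Adjusting for it (i.e., using the within-shift rates) gives the causal effect.
Within each level — day shift: 16.8% vs 1.0%; night shift: 41.4% vs 34.4% — Line Q is lower every time.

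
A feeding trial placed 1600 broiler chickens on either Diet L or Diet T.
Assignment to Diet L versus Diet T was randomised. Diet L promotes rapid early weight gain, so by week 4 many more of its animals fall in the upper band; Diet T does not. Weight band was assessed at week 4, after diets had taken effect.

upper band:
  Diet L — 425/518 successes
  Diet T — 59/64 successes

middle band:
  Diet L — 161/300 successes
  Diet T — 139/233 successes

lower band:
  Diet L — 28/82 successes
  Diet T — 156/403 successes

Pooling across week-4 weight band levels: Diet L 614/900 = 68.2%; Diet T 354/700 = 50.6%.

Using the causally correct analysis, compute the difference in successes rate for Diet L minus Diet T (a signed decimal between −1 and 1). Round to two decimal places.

+0.18

Week-4 weight band lies on the pathway diet → week-4 weight band → outcome, so adjusting for it blocks the indirect effect. For the total causal effect of diet, use the unadjusted pooled rates.
The causal difference is the pooled difference: 0.682 − 0.506 = +0.177.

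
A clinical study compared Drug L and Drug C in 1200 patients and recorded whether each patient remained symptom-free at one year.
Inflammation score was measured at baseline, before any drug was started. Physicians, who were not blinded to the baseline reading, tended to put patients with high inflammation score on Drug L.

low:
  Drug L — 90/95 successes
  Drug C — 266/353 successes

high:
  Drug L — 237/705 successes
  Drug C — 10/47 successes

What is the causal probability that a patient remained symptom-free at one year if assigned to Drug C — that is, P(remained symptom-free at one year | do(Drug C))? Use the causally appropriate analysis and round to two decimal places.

0.41

Nothing the drug does changes inflammation score; the imbalance is an allocation artefact. With inflammation score also predicting the outcome, the pooled figure is confounded, and the within-stratum comparison is the causal one.
Standardising Drug C to the population inflammation score mix: 0.373·266/353 + 0.627·10/47 = 0.415.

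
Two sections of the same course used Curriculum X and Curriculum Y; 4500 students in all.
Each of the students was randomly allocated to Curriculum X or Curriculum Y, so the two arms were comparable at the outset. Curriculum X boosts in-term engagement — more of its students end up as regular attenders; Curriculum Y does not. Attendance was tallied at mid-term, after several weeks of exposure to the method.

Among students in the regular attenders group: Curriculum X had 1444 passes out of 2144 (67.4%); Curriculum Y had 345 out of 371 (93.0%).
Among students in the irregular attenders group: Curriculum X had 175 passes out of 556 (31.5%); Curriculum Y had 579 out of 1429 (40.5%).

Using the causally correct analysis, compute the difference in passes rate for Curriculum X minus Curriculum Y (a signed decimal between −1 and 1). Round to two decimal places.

Mid-term attendance lies on the pathway teaching method → mid-term attendance → outcome, so adjusting for it blocks the indirect effect. For the total causal effect of teaching method, use the unadjusted pooled rates.
The causal difference is the pooled difference: 0.600 − 0.513 = +0.086.

+0.09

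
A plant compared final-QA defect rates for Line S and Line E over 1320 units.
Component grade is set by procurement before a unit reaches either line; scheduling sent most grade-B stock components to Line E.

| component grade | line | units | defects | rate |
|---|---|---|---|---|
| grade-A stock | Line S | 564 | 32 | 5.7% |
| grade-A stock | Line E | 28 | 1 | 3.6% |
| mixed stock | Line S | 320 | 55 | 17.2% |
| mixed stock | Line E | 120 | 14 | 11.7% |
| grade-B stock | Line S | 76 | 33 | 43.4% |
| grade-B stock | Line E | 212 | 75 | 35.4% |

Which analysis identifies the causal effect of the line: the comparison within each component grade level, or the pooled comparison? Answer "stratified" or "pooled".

Since component grade is a pre-existing factor (not a product of the line) and it affects the outcome on its own, it is a confounder. The stratified rates, not the pooled rate, identify the causal effect.
Within each level — grade-A stock: 5.7% vs 3.6%; mixed stock: 17.2% vs 11.7%; grade-B stock: 43.4% vs 35.4% — Line E is lower every time.

stratified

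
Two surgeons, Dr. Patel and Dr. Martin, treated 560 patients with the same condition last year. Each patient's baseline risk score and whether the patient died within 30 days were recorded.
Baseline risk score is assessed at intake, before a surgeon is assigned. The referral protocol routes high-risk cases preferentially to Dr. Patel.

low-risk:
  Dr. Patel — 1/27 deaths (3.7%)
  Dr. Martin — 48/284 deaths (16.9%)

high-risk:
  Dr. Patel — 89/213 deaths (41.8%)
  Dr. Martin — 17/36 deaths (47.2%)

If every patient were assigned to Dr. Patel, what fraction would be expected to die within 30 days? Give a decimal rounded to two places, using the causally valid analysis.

The baseline risk score-specific comparison favours Dr. Patel throughout, but the pooled figures favour Dr. Martin. The question is whether to condition on baseline risk score.
Nothing the surgeon does changes baseline risk score; the imbalance is an allocation artefact. With baseline risk score also predicting the outcome, the pooled figure is confounded, and the within-stratum comparison is the causal one.
Standardising Dr. Patel to the population baseline risk score mix: 0.555·1/27 + 0.445·89/213 = 0.206.

0.21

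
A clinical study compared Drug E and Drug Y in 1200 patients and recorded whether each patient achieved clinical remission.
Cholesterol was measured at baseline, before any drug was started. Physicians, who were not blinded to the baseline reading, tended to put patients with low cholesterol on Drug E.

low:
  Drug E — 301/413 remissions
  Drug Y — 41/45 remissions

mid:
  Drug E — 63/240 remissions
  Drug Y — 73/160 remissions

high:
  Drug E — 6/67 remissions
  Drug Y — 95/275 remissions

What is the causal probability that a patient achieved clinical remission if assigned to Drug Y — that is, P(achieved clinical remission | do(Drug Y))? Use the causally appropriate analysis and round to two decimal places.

Since cholesterol is a pre-existing factor (not a product of the drug) and it affects the outcome on its own, it is a confounder. The stratified rates, not the pooled rate, identify the causal effect.
Standardising Drug Y to the population cholesterol mix: 0.382·41/45 + 0.333·73/160 + 0.285·95/275 = 0.598.

0.60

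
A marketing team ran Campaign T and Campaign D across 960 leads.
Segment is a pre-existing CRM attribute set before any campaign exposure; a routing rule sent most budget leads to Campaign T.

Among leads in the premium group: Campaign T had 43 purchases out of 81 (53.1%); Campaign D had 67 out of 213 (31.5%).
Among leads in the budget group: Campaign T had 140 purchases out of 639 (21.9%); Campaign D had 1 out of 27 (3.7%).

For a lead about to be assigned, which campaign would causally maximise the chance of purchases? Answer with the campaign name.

The customer segment-specific comparison favours Campaign T throughout, but the pooled figures favour Campaign D. The question is whether to condition on customer segment.
Customer segment differs across campaigns for reasons unrelated to any effect of the campaign itself, and it separately predicts the outcome — a classic confounder. We must compare within customer segment levels.
Within each level — premium: 53.1% vs 31.5%; budget: 21.9% vs 3.7% — Campaign T is higher every time.

Campaign T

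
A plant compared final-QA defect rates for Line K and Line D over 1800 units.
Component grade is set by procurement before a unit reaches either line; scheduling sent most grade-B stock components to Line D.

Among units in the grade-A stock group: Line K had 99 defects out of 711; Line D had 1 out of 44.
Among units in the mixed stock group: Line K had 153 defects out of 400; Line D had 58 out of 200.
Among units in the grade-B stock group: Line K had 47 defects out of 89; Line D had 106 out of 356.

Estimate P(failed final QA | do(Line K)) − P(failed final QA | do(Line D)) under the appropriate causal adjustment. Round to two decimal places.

+0.14

Nothing the line does changes component grade; the imbalance is an allocation artefact. With component grade also predicting the outcome, the pooled figure is confounded, and the within-stratum comparison is the causal one.
Adjusting over the population distribution of component grade: 0.419·(0.139−0.023) + 0.333·(0.383−0.290) + 0.247·(0.528−0.298) = +0.137.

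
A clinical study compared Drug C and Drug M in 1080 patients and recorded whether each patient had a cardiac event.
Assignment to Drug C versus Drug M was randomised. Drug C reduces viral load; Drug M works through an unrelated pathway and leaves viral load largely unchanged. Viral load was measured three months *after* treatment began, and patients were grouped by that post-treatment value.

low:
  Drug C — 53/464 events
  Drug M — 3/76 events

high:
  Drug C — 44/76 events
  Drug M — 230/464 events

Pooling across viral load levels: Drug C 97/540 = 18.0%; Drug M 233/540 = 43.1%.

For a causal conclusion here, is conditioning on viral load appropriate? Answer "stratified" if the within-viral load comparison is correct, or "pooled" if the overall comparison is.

Because the drug influences viral load, viral load is a post-treatment mediator, not a confounder. Stratifying on it would bias the estimate; the causal effect is the crude pooled difference.
Pooled: Drug C 18.0% vs Drug M 43.1%; Drug C is lower overall.

pooled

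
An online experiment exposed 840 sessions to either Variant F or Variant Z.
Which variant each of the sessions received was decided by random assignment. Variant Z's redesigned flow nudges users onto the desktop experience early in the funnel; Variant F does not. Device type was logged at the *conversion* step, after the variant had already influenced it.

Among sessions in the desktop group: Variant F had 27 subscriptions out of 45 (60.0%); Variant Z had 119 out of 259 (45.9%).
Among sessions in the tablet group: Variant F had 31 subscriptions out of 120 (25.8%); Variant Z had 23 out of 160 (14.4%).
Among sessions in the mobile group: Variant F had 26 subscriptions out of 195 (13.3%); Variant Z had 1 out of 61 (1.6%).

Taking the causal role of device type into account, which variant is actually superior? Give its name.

The distribution of device type is itself part of what the variant does — it is an intermediate outcome. Holding it fixed would remove that part of the effect; the total effect is the pooled difference.
Pooled: Variant F 23.3% vs Variant Z 29.8%; Variant Z is higher overall.

Variant Z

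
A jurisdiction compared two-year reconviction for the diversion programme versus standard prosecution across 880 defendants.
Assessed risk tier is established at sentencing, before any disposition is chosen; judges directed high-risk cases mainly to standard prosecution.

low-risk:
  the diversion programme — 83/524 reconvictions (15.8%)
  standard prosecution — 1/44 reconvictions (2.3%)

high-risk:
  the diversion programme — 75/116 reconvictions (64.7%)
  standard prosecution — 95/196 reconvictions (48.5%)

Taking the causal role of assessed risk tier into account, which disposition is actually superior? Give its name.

Assessed risk tier differs across dispositions for reasons unrelated to any effect of the disposition itself, and it separately predicts the outcome — a classic confounder. We must compare within assessed risk tier levels.
Within each level — low-risk: 15.8% vs 2.3%; high-risk: 64.7% vs 48.5% — standard prosecution is lower every time.

standard prosecution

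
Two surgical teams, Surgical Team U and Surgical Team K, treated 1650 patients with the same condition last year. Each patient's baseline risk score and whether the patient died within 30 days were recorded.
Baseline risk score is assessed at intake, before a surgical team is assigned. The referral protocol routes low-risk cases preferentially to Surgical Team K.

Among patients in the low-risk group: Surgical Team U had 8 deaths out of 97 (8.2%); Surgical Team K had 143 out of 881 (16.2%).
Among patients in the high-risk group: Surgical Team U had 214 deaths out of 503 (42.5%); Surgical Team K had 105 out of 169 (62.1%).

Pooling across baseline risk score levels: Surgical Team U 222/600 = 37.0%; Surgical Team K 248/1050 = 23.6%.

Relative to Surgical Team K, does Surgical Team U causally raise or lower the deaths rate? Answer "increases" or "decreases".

Since baseline risk score is a pre-existing factor (not a product of the surgical team) and it affects the outcome on its own, it is a confounder. The stratified rates, not the pooled rate, identify the causal effect.
Within each level — low-risk: 8.2% vs 16.2%; high-risk: 42.5% vs 62.1% — Surgical Team U is lower every time.

decreases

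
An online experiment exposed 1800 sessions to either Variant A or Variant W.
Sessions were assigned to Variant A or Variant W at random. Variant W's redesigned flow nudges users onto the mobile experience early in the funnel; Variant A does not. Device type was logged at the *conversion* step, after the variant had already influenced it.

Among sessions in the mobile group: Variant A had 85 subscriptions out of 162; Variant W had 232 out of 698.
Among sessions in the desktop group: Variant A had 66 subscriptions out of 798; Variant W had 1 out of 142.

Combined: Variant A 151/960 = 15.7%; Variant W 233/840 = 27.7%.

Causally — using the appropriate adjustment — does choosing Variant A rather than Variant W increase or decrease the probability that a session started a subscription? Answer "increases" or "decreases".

Device type here is a post-treatment variable shaped by the variant; conditioning on it would introduce bias rather than remove it. The overall comparison is the causal one.
Pooled: Variant A 15.7% vs Variant W 27.7%; Variant W is higher overall.

decreases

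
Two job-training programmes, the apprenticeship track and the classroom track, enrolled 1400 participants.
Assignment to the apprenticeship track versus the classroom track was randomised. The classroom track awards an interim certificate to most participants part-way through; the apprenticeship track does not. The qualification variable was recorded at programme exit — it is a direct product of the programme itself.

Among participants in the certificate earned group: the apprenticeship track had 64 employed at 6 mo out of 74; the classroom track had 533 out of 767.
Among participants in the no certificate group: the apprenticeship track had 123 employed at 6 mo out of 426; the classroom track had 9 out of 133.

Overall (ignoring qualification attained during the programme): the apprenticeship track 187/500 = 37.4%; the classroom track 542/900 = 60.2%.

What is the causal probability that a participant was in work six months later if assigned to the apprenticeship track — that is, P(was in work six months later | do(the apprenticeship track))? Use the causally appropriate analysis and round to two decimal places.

0.37

Within every qualification attained during the programme level the apprenticeship track has the higher rate, yet pooled the classroom track does — Simpson's reversal.
The distribution of qualification attained during the programme is itself part of what the programme does — it is an intermediate outcome. Holding it fixed would remove that part of the effect; the total effect is the pooled difference.
So P(outcome | do(the apprenticeship track)) is just the pooled rate for the apprenticeship track: 187/500 = 0.374.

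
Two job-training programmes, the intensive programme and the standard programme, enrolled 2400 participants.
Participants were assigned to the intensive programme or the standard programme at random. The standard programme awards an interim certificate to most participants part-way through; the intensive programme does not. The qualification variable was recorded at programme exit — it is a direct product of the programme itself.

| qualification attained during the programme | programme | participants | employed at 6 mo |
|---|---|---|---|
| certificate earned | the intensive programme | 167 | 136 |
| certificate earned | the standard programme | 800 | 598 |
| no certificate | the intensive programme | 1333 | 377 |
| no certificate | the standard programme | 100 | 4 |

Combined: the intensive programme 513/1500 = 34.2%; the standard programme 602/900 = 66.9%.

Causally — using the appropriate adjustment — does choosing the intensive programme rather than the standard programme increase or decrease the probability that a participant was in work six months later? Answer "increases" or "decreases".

decreases

Qualification attained during the programme here is a post-treatment variable shaped by the programme; conditioning on it would introduce bias rather than remove it. The overall comparison is the causal one.
Pooled: the intensive programme 34.2% vs the standard programme 66.9%; the standard programme is higher overall.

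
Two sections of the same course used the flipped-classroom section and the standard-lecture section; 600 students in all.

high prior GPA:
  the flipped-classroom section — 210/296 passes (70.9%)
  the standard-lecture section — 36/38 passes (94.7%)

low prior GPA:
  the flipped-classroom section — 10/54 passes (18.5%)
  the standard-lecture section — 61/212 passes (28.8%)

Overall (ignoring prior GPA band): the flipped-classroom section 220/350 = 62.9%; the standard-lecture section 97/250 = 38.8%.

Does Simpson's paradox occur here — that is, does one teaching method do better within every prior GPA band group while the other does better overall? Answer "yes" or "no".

yes

Within each prior GPA band level (high prior GPA 70.9% vs 94.7%; low prior GPA 18.5% vs 28.8%), the standard-lecture section has the higher rate every time. Pooled: 62.9% vs 38.8% — the flipped-classroom section has the higher rate overall. The two comparisons disagree.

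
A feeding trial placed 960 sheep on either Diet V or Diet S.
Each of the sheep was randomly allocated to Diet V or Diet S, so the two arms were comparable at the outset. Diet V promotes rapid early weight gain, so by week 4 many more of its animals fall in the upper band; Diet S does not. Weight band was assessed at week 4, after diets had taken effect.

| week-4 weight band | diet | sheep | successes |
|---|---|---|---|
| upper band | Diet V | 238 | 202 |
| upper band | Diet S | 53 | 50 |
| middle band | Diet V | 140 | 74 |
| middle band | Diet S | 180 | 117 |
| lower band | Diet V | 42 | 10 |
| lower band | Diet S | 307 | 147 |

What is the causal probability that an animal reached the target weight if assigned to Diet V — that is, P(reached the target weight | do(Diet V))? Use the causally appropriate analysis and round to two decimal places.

0.68

Week-4 weight band is recorded after the diet and is itself shifted by it — it sits on the causal path from diet to outcome. Conditioning on a mediator would strip out part of the effect we want; the pooled comparison gives the total causal effect.
So P(outcome | do(Diet V)) is just the pooled rate for Diet V: 286/420 = 0.681.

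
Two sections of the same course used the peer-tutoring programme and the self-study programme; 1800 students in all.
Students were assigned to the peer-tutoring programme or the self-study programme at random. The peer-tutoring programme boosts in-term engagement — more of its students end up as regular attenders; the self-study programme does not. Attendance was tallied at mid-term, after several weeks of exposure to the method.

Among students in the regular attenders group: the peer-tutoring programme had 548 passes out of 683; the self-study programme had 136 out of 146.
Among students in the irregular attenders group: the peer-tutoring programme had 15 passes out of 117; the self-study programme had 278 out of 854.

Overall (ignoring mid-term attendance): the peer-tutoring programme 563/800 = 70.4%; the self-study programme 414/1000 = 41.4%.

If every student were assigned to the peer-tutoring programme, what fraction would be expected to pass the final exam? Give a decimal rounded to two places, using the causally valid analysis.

0.70

Mid-term attendance lies on the pathway teaching method → mid-term attendance → outcome, so adjusting for it blocks the indirect effect. For the total causal effect of teaching method, use the unadjusted pooled rates.
So P(outcome | do(the peer-tutoring programme)) is just the pooled rate for the peer-tutoring programme: 563/800 = 0.704.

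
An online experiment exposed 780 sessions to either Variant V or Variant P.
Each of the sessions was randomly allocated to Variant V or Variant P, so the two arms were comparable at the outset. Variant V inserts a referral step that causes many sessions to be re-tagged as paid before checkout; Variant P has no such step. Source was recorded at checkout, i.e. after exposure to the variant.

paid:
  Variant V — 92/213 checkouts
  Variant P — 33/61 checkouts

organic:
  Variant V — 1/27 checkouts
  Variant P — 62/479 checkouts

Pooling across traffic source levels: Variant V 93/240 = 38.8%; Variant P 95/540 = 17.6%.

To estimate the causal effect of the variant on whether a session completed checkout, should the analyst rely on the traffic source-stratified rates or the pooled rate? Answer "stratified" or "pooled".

Because the variant influences traffic source, traffic source is a post-treatment mediator, not a confounder. Stratifying on it would bias the estimate; the causal effect is the crude pooled difference.
Pooled: Variant V 38.8% vs Variant P 17.6%; Variant V is higher overall.

pooled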